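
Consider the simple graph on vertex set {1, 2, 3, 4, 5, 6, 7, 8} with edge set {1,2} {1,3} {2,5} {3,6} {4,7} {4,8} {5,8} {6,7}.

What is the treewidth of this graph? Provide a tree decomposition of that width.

Every bag has size at most 3, so the width is 3 − 1 = 2 and tw(G) ≤ 2. Since 2–1–3–6–7–4–8–5–2 is a cycle in G, G is not acyclic. Forests are exactly the graphs of treewidth ≤ 1, so tw(G) ≥ 2. Therefore the treewidth is 2.

Treewidth 2.
One optimal decomposition is:
Bags: B1 = {1, 2, 3}  B2 = {2, 3, 6}  B3 = {2, 6, 7}  B4 = {2, 4, 7}  B5 = {2, 4, 8}  B6 = {2, 5, 8}
Tree: B1–B2, B2–B3, B3–B4, B4–B5, B5–B6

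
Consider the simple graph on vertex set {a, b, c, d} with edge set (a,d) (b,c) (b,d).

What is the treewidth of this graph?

A width-1 tree decomposition is:
Bags: B1 = {b, c}  B2 = {b, d}  B3 = {a, d}
Tree: B1–B2, B2–B3
Each bag holds 2 vertices, so the decomposition has width 1, which upper-bounds the treewidth. Since G has at least one edge (e.g. c–b), it is not an edgeless graph, so tw(G) ≥ 1. Therefore the treewidth is 1.

1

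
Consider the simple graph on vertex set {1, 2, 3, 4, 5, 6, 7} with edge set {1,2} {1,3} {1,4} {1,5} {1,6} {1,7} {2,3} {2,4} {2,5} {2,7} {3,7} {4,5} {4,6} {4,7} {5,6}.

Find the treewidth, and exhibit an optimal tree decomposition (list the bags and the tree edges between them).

Each bag holds 4 vertices, so the decomposition has width 3, which upper-bounds the treewidth. On the other hand G contains the 4-clique {1, 2, 3, 7}. A clique must lie in a single bag of any decomposition, so no decomposition can have width below 3. Combining the bounds, tw(G) = 3.

Treewidth 3.
One such decomposition:
Bags: B1 = {1, 2, 4, 7}  B2 = {1, 2, 3, 7}  B3 = {1, 2, 4, 5}  B4 = {1, 4, 5, 6}
Tree: B1–B2, B1–B3, B3–B4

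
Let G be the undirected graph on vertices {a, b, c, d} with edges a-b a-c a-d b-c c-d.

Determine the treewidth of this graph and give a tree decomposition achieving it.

Treewidth 2.
One optimal decomposition is:
Bags: B1 = {a, c, d}  B2 = {a, b, c}
Tree: B1–B2

The largest bag has 3 vertices, giving width 2; this decomposition certifies tw(G) ≤ 2. For the lower bound, the 3 vertices {a, c, d} are pairwise adjacent, and any tree decomposition puts a clique entirely inside one bag — forcing width ≥ 2. Therefore the treewidth is 2.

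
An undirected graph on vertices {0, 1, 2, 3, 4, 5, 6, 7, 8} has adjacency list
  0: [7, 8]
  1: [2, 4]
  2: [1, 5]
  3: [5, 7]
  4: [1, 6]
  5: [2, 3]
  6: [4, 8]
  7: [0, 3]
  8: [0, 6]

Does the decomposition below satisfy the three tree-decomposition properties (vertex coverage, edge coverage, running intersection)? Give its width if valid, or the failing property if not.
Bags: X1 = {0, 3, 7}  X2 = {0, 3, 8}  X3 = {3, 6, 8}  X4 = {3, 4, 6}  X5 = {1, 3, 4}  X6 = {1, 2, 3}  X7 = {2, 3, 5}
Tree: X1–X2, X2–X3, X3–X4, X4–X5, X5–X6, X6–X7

Checking the three conditions: (i) the bags cover all of {0, 1, 2, 3, 4, 5, 6, 7, 8}; (ii) for each edge, some bag contains both endpoints; (iii) the bags containing any fixed vertex form a subtree. All hold, so the decomposition is valid with width 3 − 1 = 2.

Yes; width 2.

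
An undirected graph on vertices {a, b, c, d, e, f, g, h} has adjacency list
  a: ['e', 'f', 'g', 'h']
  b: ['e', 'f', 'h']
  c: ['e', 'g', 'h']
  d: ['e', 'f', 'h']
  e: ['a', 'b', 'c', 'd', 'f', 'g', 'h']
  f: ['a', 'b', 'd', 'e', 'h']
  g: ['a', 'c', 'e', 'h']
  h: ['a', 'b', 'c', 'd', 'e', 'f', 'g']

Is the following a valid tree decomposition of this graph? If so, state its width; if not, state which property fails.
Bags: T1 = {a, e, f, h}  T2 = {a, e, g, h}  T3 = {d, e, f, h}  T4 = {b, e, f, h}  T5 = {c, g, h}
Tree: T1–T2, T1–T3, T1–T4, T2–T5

No — edge (e,c) lies in no bag.

A tree decomposition must satisfy three properties: every vertex lies in some bag; for every edge, both endpoints lie together in some bag; and for every vertex, the bags containing it form a connected subtree. Here edge (e,c) lies in no bag, so the decomposition is invalid.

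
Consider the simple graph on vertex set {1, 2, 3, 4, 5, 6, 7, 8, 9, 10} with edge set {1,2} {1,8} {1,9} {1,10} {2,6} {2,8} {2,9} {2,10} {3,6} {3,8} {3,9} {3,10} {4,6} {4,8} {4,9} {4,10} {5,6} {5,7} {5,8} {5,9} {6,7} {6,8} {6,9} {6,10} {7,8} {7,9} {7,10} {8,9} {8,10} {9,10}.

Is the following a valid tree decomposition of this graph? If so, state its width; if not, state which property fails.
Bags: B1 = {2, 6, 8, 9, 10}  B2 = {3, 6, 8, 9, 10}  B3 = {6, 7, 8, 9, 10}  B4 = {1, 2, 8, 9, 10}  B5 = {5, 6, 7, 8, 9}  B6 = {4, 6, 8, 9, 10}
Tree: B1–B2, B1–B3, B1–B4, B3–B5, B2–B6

Yes; width 4.

Checking the three conditions: (i) the bags cover all of {1, 2, 3, 4, 5, 6, 7, 8, 9, 10}; (ii) for each edge, some bag contains both endpoints; (iii) the bags containing any fixed vertex form a subtree. All hold, so the decomposition is valid with width 5 − 1 = 4.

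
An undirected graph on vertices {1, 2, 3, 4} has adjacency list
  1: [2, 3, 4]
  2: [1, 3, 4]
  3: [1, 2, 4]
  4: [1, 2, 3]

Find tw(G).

A width-3 tree decomposition is:
Bags: B1 = {1, 2, 3, 4}
Tree: (single bag)
With just one bag of size 4, the width is 4 − 1 = 3, so tw(G) ≤ 3. For the lower bound, the 4 vertices {1, 2, 3, 4} are pairwise adjacent, and any tree decomposition puts a clique entirely inside one bag — forcing width ≥ 3. Combining the bounds, tw(G) = 3.

3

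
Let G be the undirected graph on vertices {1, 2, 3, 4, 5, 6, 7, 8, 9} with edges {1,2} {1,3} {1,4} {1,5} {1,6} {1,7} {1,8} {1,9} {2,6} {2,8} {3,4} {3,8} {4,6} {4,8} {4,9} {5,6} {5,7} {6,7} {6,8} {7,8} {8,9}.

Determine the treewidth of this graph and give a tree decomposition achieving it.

Treewidth 3.
Bags: B1 = {1, 4, 6, 8}  B2 = {1, 6, 7, 8}  B3 = {1, 2, 6, 8}  B4 = {1, 3, 4, 8}  B5 = {1, 5, 6, 7}  B6 = {1, 4, 8, 9}
Tree: B1–B2, B1–B3, B1–B4, B2–B5, B4–B6

Each bag holds 4 vertices, so the decomposition has width 3, which upper-bounds the treewidth. On the other hand G contains the 4-clique {1, 2, 6, 8}. A clique must lie in a single bag of any decomposition, so no decomposition can have width below 3. The upper and lower bounds meet at 3, so that is the treewidth.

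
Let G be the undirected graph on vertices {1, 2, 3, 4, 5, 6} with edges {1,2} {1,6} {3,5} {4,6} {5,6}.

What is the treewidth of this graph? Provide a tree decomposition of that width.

Each bag holds 2 vertices, so the decomposition has width 1, which upper-bounds the treewidth. Since G has at least one edge (e.g. 3–5), it is not an edgeless graph, so tw(G) ≥ 1. Combining the bounds, tw(G) = 1.

Treewidth 1.
One optimal decomposition is:
Bags: B1 = {3, 5}  B2 = {5, 6}  B3 = {1, 6}  B4 = {1, 2}  B5 = {4, 6}
Tree: B1–B2, B2–B3, B3–B4, B2–B5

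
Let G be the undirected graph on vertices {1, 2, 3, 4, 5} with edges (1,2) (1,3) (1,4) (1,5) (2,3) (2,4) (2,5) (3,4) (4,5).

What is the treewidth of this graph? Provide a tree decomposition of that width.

Each bag holds 4 vertices, so the decomposition has width 3, which upper-bounds the treewidth. For the lower bound, the 4 vertices {1, 2, 3, 4} are pairwise adjacent, and any tree decomposition puts a clique entirely inside one bag — forcing width ≥ 3. Combining the bounds, tw(G) = 3.

Treewidth 3.
One optimal decomposition is:
Bags: B1 = {1, 2, 3, 4}  B2 = {1, 2, 4, 5}
Tree: B1–B2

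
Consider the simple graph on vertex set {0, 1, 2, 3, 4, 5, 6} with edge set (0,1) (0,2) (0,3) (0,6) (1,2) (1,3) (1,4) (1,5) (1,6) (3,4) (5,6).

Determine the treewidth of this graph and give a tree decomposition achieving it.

Each bag holds 3 vertices, so the decomposition has width 2, which upper-bounds the treewidth. For the lower bound, the 3 vertices {0, 1, 2} are pairwise adjacent, and any tree decomposition puts a clique entirely inside one bag — forcing width ≥ 2. Therefore the treewidth is 2.

Treewidth 2.
One such decomposition:
Bags: B1 = {0, 1, 6}  B2 = {0, 1, 3}  B3 = {1, 3, 4}  B4 = {1, 5, 6}  B5 = {0, 1, 2}
Tree: B1–B2, B2–B3, B1–B4, B1–B5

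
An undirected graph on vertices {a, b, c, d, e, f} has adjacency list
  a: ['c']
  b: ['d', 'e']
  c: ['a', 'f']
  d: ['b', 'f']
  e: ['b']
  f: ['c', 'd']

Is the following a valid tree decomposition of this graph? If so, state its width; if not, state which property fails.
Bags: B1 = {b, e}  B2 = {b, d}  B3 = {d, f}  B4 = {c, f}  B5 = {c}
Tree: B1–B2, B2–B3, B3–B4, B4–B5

A tree decomposition must satisfy three properties: every vertex lies in some bag; for every edge, both endpoints lie together in some bag; and for every vertex, the bags containing it form a connected subtree. Here vertex a appears in no bag, so the decomposition is invalid.

No — vertex a appears in no bag.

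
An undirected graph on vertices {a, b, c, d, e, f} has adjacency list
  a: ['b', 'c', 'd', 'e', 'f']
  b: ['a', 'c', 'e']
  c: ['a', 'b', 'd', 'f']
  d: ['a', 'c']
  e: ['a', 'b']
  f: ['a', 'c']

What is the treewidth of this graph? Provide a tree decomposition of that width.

Treewidth 2.
One such decomposition:
Bags: B1 = {a, b, c}  B2 = {a, c, f}  B3 = {a, b, e}  B4 = {a, c, d}
Tree: B1–B2, B1–B3, B1–B4

Each bag holds 3 vertices, so the decomposition has width 2, which upper-bounds the treewidth. Conversely, {a, b, e} is a clique of size 3, and the vertices of any clique must share a bag in every tree decomposition; so some bag has ≥ 3 vertices and tw(G) ≥ 2. The upper and lower bounds meet at 2, so that is the treewidth.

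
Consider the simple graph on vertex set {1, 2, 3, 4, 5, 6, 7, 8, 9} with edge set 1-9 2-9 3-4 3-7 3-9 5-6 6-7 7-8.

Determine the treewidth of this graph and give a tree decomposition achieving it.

Every bag has size at most 2, so the width is 2 − 1 = 1 and tw(G) ≤ 1. Since G has at least one edge (e.g. 9–3), it is not an edgeless graph, so tw(G) ≥ 1. Hence tw(G) = 1 exactly.

Treewidth 1.
Bags: B1 = {3, 9}  B2 = {3, 7}  B3 = {6, 7}  B4 = {3, 4}  B5 = {5, 6}  B6 = {1, 9}  B7 = {7, 8}  B8 = {2, 9}
Tree: B1–B2, B2–B3, B2–B4, B3–B5, B1–B6, B2–B7, B1–B8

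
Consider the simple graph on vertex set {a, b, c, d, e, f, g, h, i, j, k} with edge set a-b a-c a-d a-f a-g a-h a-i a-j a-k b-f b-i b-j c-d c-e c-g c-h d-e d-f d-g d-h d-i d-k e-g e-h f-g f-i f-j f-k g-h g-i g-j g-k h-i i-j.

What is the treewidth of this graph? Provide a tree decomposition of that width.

Each bag holds 5 vertices, so the decomposition has width 4, which upper-bounds the treewidth. Conversely, {c, d, e, g, h} is a clique of size 5, and the vertices of any clique must share a bag in every tree decomposition; so some bag has ≥ 5 vertices and tw(G) ≥ 4. Hence tw(G) = 4 exactly.

Treewidth 4.
One such decomposition:
Bags: B1 = {a, c, d, g, h}  B2 = {a, d, g, h, i}  B3 = {a, d, f, g, i}  B4 = {a, f, g, i, j}  B5 = {a, b, f, i, j}  B6 = {c, d, e, g, h}  B7 = {a, d, f, g, k}
Tree: B1–B2, B2–B3, B3–B4, B4–B5, B1–B6, B3–B7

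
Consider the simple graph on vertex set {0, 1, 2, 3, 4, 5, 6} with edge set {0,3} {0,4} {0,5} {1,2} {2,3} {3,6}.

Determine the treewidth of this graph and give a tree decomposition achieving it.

Treewidth 1.
Bags: B1 = {2, 3}  B2 = {3, 6}  B3 = {1, 2}  B4 = {0, 3}  B5 = {0, 4}  B6 = {0, 5}
Tree: B1–B2, B1–B3, B1–B4, B4–B5, B5–B6

Every bag has size at most 2, so the width is 2 − 1 = 1 and tw(G) ≤ 1. Since G has at least one edge (e.g. 3–2), it is not an edgeless graph, so tw(G) ≥ 1. The upper and lower bounds meet at 1, so that is the treewidth.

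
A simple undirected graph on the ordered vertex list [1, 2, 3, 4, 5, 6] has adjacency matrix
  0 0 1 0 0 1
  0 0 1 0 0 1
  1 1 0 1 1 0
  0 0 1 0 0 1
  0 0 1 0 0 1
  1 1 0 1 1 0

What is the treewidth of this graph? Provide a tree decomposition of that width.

The largest bag has 3 vertices, giving width 2; this decomposition certifies tw(G) ≤ 2. The edges 3–4–6–1–3 form a cycle, so G is not a tree and its treewidth is at least 2. The upper and lower bounds meet at 2, so that is the treewidth.

Treewidth 2.
Bags: B1 = {3, 4, 6}  B2 = {1, 3, 6}  B3 = {3, 5, 6}  B4 = {2, 3, 6}
Tree: B1–B2, B2–B3, B3–B4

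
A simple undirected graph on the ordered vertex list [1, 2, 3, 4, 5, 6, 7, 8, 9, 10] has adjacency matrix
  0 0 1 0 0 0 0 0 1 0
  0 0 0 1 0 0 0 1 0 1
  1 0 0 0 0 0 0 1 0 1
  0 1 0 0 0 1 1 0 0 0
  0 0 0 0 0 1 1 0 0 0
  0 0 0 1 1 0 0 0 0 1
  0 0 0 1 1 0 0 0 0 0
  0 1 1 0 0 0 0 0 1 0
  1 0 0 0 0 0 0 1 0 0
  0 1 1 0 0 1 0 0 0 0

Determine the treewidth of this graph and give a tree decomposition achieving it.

Treewidth 2.
One optimal decomposition is:
Bags: B1 = {4, 5, 7}  B2 = {4, 5, 6}  B3 = {2, 4, 6}  B4 = {2, 6, 10}  B5 = {2, 8, 10}  B6 = {3, 8, 10}  B7 = {3, 8, 9}  B8 = {1, 3, 9}
Tree: B1–B2, B2–B3, B3–B4, B4–B5, B5–B6, B6–B7, B7–B8

Every bag has size at most 3, so the width is 3 − 1 = 2 and tw(G) ≤ 2. Since 7–5–6–4–7 is a cycle in G, G is not acyclic. Forests are exactly the graphs of treewidth ≤ 1, so tw(G) ≥ 2. The upper and lower bounds meet at 2, so that is the treewidth.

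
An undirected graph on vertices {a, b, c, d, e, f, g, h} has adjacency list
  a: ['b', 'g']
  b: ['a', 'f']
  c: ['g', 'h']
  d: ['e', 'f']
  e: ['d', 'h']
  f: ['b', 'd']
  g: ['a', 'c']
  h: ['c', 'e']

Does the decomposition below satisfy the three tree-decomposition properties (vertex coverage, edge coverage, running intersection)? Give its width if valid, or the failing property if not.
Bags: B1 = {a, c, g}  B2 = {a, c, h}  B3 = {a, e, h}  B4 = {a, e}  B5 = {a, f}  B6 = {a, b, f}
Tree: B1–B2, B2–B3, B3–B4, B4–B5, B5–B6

No — vertex d appears in no bag.

A tree decomposition must satisfy three properties: every vertex lies in some bag; for every edge, both endpoints lie together in some bag; and for every vertex, the bags containing it form a connected subtree. Here vertex d appears in no bag, so the decomposition is invalid.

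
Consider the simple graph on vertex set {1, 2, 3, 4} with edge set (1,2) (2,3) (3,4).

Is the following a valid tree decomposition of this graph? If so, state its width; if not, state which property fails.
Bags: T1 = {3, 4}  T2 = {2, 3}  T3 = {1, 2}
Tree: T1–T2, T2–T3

Yes; width 1.

Every vertex of G appears in some bag (union = {1, 2, 3, 4}); every edge is covered by a bag; and for each vertex v the set of bags containing v is connected in the bag tree. The decomposition is therefore valid. The largest bag has 2 vertices, so the width is 1.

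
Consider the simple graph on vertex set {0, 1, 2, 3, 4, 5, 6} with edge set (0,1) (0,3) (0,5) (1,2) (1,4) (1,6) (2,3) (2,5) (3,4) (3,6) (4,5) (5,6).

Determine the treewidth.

A width-3 tree decomposition is:
Bags: B1 = {1, 3, 5, 6}  B2 = {0, 1, 3, 5}  B3 = {1, 2, 3, 5}  B4 = {1, 3, 4, 5}
Tree: B1–B2, B2–B3, B3–B4
Every bag has size at most 4, so the width is 4 − 1 = 3 and tw(G) ≤ 3. For the lower bound: the 4 vertex sets {3,6}, {0,1}, {5}, {2} are disjoint, each induces a connected subgraph, and every pair is joined by at least one edge of G. Contracting each set to a single vertex therefore yields K_{4} as a minor, and since treewidth is minor-monotone, tw(G) ≥ tw(K_{4}) = 3. Hence tw(G) = 3 exactly.

3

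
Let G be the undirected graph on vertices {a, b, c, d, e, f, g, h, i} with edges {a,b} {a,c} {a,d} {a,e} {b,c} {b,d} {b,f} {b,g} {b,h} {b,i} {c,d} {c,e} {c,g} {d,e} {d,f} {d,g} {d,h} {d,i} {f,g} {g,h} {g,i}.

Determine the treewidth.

A width-3 tree decomposition is:
Bags: B1 = {b, d, g, i}  B2 = {b, c, d, g}  B3 = {b, d, f, g}  B4 = {a, b, c, d}  B5 = {a, c, d, e}  B6 = {b, d, g, h}
Tree: B1–B2, B2–B3, B2–B4, B4–B5, B2–B6
Each bag holds 4 vertices, so the decomposition has width 3, which upper-bounds the treewidth. On the other hand G contains the 4-clique {a, c, d, e}. A clique must lie in a single bag of any decomposition, so no decomposition can have width below 3. Therefore the treewidth is 3.

3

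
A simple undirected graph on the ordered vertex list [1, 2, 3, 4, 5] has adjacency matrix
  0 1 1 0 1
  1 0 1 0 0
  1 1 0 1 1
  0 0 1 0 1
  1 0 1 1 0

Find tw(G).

A width-2 tree decomposition is:
Bags: B1 = {1, 2, 3}  B2 = {1, 3, 5}  B3 = {3, 4, 5}
Tree: B1–B2, B2–B3
Every bag has size at most 3, so the width is 3 − 1 = 2 and tw(G) ≤ 2. For the lower bound, the 3 vertices {1, 2, 3} are pairwise adjacent, and any tree decomposition puts a clique entirely inside one bag — forcing width ≥ 2. Combining the bounds, tw(G) = 2.

2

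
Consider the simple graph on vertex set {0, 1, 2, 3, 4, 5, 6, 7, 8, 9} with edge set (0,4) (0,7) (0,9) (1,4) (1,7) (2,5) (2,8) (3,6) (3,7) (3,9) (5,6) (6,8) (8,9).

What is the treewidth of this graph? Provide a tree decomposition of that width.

Every bag has size at most 3, so the width is 3 − 1 = 2 and tw(G) ≤ 2. Since 5–2–8–6–5 is a cycle in G, G is not acyclic. Forests are exactly the graphs of treewidth ≤ 1, so tw(G) ≥ 2. Hence tw(G) = 2 exactly.

Treewidth 2.
Bags: B1 = {2, 5, 6}  B2 = {2, 6, 8}  B3 = {3, 6, 8}  B4 = {3, 8, 9}  B5 = {3, 7, 9}  B6 = {0, 7, 9}  B7 = {0, 1, 7}  B8 = {0, 1, 4}
Tree: B1–B2, B2–B3, B3–B4, B4–B5, B5–B6, B6–B7, B7–B8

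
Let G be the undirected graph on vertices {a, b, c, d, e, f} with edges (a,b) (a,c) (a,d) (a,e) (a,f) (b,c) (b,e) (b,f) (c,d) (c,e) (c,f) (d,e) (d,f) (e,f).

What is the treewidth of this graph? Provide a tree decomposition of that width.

The largest bag has 5 vertices, giving width 4; this decomposition certifies tw(G) ≤ 4. For the lower bound, the 5 vertices {a, c, d, e, f} are pairwise adjacent, and any tree decomposition puts a clique entirely inside one bag — forcing width ≥ 4. Hence tw(G) = 4 exactly.

Treewidth 4.
Bags: B1 = {a, c, d, e, f}  B2 = {a, b, c, e, f}
Tree: B1–B2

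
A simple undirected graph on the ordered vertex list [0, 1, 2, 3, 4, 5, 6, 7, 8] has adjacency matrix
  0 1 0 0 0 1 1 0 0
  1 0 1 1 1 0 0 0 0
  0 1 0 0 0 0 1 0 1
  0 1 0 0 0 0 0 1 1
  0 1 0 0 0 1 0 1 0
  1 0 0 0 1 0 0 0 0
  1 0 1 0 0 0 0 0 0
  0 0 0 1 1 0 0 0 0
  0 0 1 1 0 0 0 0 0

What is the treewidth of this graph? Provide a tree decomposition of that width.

Each bag holds 4 vertices, so the decomposition has width 3, which upper-bounds the treewidth. For the lower bound: the 4 vertex sets {2,6,8}, {3}, {1}, {0,4,5,7} are disjoint, each induces a connected subgraph, and every pair is joined by at least one edge of G. Contracting each set to a single vertex therefore yields K_{4} as a minor, and since treewidth is minor-monotone, tw(G) ≥ tw(K_{4}) = 3. Combining the bounds, tw(G) = 3.

Treewidth 3.
Bags: B1 = {2, 3, 6, 8}  B2 = {1, 2, 3, 6}  B3 = {0, 1, 3, 6}  B4 = {0, 1, 3, 7}  B5 = {0, 1, 4, 7}  B6 = {0, 4, 5, 7}
Tree: B1–B2, B2–B3, B3–B4, B4–B5, B5–B6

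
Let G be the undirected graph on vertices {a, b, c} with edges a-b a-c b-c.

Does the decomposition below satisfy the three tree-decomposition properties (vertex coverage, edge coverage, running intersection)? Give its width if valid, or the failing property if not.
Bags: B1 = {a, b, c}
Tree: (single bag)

Yes; width 2.

Every vertex of G appears in some bag (union = {a, b, c}); every edge is covered by a bag; and for each vertex v the set of bags containing v is connected in the bag tree. The decomposition is therefore valid. The largest bag has 3 vertices, so the width is 2.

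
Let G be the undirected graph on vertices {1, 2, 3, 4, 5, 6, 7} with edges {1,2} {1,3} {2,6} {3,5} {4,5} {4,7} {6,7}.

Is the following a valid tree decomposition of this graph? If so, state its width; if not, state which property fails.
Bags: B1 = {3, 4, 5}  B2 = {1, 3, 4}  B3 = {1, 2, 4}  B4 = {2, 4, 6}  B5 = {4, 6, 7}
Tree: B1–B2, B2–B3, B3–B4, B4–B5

Yes; width 2.

Vertex coverage: the bags together contain {1, 2, 3, 4, 5, 6, 7}, the full vertex set. Edge coverage: each edge of G has both endpoints in at least one bag. Running intersection: for every vertex, the bags containing it form a connected subtree. All three properties hold, so this is a valid tree decomposition of width max|bag| − 1 = 2, and hence tw(G) ≤ 2.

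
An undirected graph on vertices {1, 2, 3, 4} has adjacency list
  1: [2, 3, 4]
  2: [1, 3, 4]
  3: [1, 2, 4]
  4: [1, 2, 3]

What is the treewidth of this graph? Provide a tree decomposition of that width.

A single bag containing all 4 vertices is trivially a valid decomposition of width 3. On the other hand G contains the 4-clique {1, 2, 3, 4}. A clique must lie in a single bag of any decomposition, so no decomposition can have width below 3. Hence tw(G) = 3 exactly.

Treewidth 3.
Bags: B1 = {1, 2, 3, 4}
Tree: (single bag)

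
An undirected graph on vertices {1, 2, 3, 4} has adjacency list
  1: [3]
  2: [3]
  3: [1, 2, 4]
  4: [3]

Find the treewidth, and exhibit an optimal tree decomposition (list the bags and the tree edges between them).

Treewidth 1.
One optimal decomposition is:
Bags: B1 = {1, 3}  B2 = {3, 4}  B3 = {2, 3}
Tree: B1–B2, B1–B3

Every bag has size at most 2, so the width is 2 − 1 = 1 and tw(G) ≤ 1. G has an edge, so its treewidth is at least 1. Hence tw(G) = 1 exactly.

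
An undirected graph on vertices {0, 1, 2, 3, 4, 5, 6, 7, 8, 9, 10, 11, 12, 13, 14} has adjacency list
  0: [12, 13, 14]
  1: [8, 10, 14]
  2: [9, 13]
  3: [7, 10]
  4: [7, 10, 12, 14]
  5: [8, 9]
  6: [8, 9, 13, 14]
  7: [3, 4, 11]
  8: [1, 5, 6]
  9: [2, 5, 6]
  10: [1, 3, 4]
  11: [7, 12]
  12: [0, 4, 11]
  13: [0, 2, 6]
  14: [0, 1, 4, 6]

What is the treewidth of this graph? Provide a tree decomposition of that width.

Treewidth 3.
Bags: B1 = {2, 5, 8, 9}  B2 = {2, 6, 8, 9}  B3 = {2, 6, 8, 13}  B4 = {1, 6, 8, 13}  B5 = {1, 6, 13, 14}  B6 = {0, 1, 13, 14}  B7 = {0, 1, 10, 14}  B8 = {0, 4, 10, 14}  B9 = {0, 4, 10, 12}  B10 = {3, 4, 10, 12}  B11 = {3, 4, 7, 12}  B12 = {3, 7, 11, 12}
Tree: B1–B2, B2–B3, B3–B4, B4–B5, B5–B6, B6–B7, B7–B8, B8–B9, B9–B10, B10–B11, B11–B12

Each bag holds 4 vertices, so the decomposition has width 3, which upper-bounds the treewidth. For the lower bound: the 4 vertex sets {2,5,9}, {8}, {6}, {0,1,13,14} are disjoint, each induces a connected subgraph, and every pair is joined by at least one edge of G. Contracting each set to a single vertex therefore yields K_{4} as a minor, and since treewidth is minor-monotone, tw(G) ≥ tw(K_{4}) = 3. Therefore the treewidth is 3.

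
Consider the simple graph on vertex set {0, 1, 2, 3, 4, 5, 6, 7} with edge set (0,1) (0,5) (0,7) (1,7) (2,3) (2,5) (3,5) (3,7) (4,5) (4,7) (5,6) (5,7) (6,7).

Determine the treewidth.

A width-2 tree decomposition is:
Bags: B1 = {0, 1, 7}  B2 = {0, 5, 7}  B3 = {5, 6, 7}  B4 = {3, 5, 7}  B5 = {4, 5, 7}  B6 = {2, 3, 5}
Tree: B1–B2, B2–B3, B2–B4, B2–B5, B4–B6
Every bag has size at most 3, so the width is 3 − 1 = 2 and tw(G) ≤ 2. On the other hand G contains the 3-clique {0, 1, 7}. A clique must lie in a single bag of any decomposition, so no decomposition can have width below 2. Therefore the treewidth is 2.

2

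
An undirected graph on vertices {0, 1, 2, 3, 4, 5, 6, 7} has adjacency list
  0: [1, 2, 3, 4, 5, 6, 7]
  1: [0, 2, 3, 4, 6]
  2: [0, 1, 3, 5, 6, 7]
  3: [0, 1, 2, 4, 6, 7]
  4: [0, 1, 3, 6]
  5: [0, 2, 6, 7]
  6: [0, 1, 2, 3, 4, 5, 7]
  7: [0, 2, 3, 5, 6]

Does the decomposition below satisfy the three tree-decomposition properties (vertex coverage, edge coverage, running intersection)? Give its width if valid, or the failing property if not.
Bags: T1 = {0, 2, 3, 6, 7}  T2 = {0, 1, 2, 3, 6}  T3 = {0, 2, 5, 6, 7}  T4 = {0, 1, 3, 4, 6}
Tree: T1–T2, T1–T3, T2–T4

Checking the three conditions: (i) the bags cover all of {0, 1, 2, 3, 4, 5, 6, 7}; (ii) for each edge, some bag contains both endpoints; (iii) the bags containing any fixed vertex form a subtree. All hold, so the decomposition is valid with width 5 − 1 = 4.

Yes; width 4.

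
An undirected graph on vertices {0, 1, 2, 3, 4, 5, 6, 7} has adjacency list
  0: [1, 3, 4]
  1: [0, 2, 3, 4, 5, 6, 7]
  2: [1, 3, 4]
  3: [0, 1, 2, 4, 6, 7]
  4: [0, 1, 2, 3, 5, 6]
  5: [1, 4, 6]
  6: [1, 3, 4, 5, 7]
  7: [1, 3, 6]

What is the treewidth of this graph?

A width-3 tree decomposition is:
Bags: B1 = {1, 3, 4, 6}  B2 = {1, 2, 3, 4}  B3 = {1, 3, 6, 7}  B4 = {1, 4, 5, 6}  B5 = {0, 1, 3, 4}
Tree: B1–B2, B1–B3, B1–B4, B1–B5
The largest bag has 4 vertices, giving width 3; this decomposition certifies tw(G) ≤ 3. For the lower bound, the 4 vertices {0, 1, 3, 4} are pairwise adjacent, and any tree decomposition puts a clique entirely inside one bag — forcing width ≥ 3. Combining the bounds, tw(G) = 3.

3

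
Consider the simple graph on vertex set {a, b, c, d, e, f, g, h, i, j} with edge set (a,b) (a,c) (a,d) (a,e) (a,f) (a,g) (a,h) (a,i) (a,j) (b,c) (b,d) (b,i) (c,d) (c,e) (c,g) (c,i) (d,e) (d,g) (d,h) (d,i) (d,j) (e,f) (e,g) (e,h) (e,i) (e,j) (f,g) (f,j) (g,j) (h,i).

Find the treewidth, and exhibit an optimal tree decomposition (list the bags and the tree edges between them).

Treewidth 4.
Bags: B1 = {a, d, e, g, j}  B2 = {a, c, d, e, g}  B3 = {a, c, d, e, i}  B4 = {a, d, e, h, i}  B5 = {a, e, f, g, j}  B6 = {a, b, c, d, i}
Tree: B1–B2, B2–B3, B3–B4, B1–B5, B3–B6

The largest bag has 5 vertices, giving width 4; this decomposition certifies tw(G) ≤ 4. For the lower bound, the 5 vertices {a, d, e, g, j} are pairwise adjacent, and any tree decomposition puts a clique entirely inside one bag — forcing width ≥ 4. The upper and lower bounds meet at 4, so that is the treewidth.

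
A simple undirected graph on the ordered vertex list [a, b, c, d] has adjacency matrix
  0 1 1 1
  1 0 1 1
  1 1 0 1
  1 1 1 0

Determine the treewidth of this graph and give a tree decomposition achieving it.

Treewidth 3.
Bags: B1 = {a, b, c, d}
Tree: (single bag)

With just one bag of size 4, the width is 4 − 1 = 3, so tw(G) ≤ 3. On the other hand G contains the 4-clique {a, b, c, d}. A clique must lie in a single bag of any decomposition, so no decomposition can have width below 3. The upper and lower bounds meet at 3, so that is the treewidth.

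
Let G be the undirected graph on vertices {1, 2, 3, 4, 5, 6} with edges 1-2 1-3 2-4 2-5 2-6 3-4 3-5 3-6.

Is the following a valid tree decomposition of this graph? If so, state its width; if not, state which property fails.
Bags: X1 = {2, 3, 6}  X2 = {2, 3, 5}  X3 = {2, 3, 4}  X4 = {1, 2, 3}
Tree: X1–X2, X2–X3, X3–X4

Checking the three conditions: (i) the bags cover all of {1, 2, 3, 4, 5, 6}; (ii) for each edge, some bag contains both endpoints; (iii) the bags containing any fixed vertex form a subtree. All hold, so the decomposition is valid with width 3 − 1 = 2.

Yes; width 2.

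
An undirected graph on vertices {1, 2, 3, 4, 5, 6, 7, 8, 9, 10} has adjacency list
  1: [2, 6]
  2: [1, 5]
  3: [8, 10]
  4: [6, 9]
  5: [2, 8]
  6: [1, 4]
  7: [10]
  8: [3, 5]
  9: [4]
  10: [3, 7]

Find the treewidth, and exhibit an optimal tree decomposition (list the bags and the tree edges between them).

Treewidth 1.
Bags: B1 = {4, 9}  B2 = {4, 6}  B3 = {1, 6}  B4 = {1, 2}  B5 = {2, 5}  B6 = {5, 8}  B7 = {3, 8}  B8 = {3, 10}  B9 = {7, 10}
Tree: B1–B2, B2–B3, B3–B4, B4–B5, B5–B6, B6–B7, B7–B8, B8–B9

Each bag holds 2 vertices, so the decomposition has width 1, which upper-bounds the treewidth. G has an edge, so its treewidth is at least 1. The upper and lower bounds meet at 1, so that is the treewidth.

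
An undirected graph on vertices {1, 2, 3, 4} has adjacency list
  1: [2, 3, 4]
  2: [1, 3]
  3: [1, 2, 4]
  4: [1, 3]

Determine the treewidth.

2

A width-2 tree decomposition is:
Bags: B1 = {1, 2, 3}  B2 = {1, 3, 4}
Tree: B1–B2
The largest bag has 3 vertices, giving width 2; this decomposition certifies tw(G) ≤ 2. For the lower bound, the 3 vertices {1, 2, 3} are pairwise adjacent, and any tree decomposition puts a clique entirely inside one bag — forcing width ≥ 2. Therefore the treewidth is 2.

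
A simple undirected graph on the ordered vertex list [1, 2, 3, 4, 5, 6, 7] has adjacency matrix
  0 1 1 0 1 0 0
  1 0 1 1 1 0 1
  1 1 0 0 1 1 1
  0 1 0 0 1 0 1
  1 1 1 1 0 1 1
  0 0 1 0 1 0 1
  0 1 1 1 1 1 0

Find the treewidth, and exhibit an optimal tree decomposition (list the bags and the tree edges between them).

Each bag holds 4 vertices, so the decomposition has width 3, which upper-bounds the treewidth. Conversely, {1, 2, 3, 5} is a clique of size 4, and the vertices of any clique must share a bag in every tree decomposition; so some bag has ≥ 4 vertices and tw(G) ≥ 3. The upper and lower bounds meet at 3, so that is the treewidth.

Treewidth 3.
One such decomposition:
Bags: B1 = {1, 2, 3, 5}  B2 = {2, 3, 5, 7}  B3 = {2, 4, 5, 7}  B4 = {3, 5, 6, 7}
Tree: B1–B2, B2–B3, B2–B4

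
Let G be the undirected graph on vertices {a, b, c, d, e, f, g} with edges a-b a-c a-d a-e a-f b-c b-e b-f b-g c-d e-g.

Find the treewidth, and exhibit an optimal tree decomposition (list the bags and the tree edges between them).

The largest bag has 3 vertices, giving width 2; this decomposition certifies tw(G) ≤ 2. For the lower bound, the 3 vertices {b, e, g} are pairwise adjacent, and any tree decomposition puts a clique entirely inside one bag — forcing width ≥ 2. Hence tw(G) = 2 exactly.

Treewidth 2.
One such decomposition:
Bags: B1 = {a, b, f}  B2 = {a, b, e}  B3 = {a, b, c}  B4 = {b, e, g}  B5 = {a, c, d}
Tree: B1–B2, B2–B3, B2–B4, B3–B5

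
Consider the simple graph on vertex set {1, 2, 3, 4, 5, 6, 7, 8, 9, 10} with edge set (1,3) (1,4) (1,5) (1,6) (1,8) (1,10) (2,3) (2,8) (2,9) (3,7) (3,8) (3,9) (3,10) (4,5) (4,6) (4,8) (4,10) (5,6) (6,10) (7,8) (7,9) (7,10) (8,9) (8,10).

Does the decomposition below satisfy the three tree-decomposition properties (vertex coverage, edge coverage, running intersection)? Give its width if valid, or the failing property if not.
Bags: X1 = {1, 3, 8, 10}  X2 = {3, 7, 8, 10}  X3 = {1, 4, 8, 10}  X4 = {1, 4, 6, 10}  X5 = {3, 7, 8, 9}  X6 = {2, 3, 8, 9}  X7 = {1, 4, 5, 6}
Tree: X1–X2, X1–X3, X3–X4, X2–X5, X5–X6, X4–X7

Yes; width 3.

Every vertex of G appears in some bag (union = {1, 2, 3, 4, 5, 6, 7, 8, 9, 10}); every edge is covered by a bag; and for each vertex v the set of bags containing v is connected in the bag tree. The decomposition is therefore valid. The largest bag has 4 vertices, so the width is 3.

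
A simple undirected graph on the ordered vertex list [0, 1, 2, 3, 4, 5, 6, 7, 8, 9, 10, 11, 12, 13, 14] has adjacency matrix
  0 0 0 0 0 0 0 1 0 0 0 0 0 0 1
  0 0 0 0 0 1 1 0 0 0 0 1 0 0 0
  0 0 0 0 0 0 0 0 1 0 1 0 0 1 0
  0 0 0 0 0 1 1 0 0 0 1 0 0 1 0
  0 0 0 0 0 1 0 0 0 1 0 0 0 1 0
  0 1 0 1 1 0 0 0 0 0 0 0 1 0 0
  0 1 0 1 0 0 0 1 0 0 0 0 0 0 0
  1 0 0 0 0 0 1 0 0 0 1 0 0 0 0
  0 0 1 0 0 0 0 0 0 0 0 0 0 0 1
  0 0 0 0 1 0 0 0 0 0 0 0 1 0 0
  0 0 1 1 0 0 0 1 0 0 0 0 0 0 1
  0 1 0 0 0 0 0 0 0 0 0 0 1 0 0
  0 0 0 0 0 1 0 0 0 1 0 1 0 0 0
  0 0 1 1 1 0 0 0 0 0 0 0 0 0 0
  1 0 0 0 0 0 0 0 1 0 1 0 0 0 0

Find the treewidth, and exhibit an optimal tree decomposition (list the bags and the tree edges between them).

Every bag has size at most 4, so the width is 4 − 1 = 3 and tw(G) ≤ 3. For the lower bound: the 4 vertex sets {0,8,14}, {7}, {10}, {2,3,6,13} are disjoint, each induces a connected subgraph, and every pair is joined by at least one edge of G. Contracting each set to a single vertex therefore yields K_{4} as a minor, and since treewidth is minor-monotone, tw(G) ≥ tw(K_{4}) = 3. Hence tw(G) = 3 exactly.

Treewidth 3.
Bags: B1 = {0, 7, 8, 14}  B2 = {7, 8, 10, 14}  B3 = {2, 7, 8, 10}  B4 = {2, 6, 7, 10}  B5 = {2, 3, 6, 10}  B6 = {2, 3, 6, 13}  B7 = {1, 3, 6, 13}  B8 = {1, 3, 5, 13}  B9 = {1, 4, 5, 13}  B10 = {1, 4, 5, 11}  B11 = {4, 5, 11, 12}  B12 = {4, 9, 11, 12}
Tree: B1–B2, B2–B3, B3–B4, B4–B5, B5–B6, B6–B7, B7–B8, B8–B9, B9–B10, B10–B11, B11–B12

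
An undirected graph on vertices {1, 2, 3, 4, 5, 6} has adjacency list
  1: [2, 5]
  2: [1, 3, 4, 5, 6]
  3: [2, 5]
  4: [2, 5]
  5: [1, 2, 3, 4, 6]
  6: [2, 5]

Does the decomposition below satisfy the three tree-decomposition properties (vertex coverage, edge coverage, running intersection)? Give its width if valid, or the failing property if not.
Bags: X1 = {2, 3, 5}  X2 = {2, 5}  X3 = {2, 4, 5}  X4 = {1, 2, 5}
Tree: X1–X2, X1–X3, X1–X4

A tree decomposition must satisfy three properties: every vertex lies in some bag; for every edge, both endpoints lie together in some bag; and for every vertex, the bags containing it form a connected subtree. Here vertex 6 appears in no bag, so the decomposition is invalid.

No — vertex 6 appears in no bag.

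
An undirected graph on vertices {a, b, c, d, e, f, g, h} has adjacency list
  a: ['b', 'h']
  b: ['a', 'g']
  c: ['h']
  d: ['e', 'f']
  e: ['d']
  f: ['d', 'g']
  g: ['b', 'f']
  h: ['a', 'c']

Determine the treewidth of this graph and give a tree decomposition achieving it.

Treewidth 1.
One optimal decomposition is:
Bags: B1 = {d, e}  B2 = {d, f}  B3 = {f, g}  B4 = {b, g}  B5 = {a, b}  B6 = {a, h}  B7 = {c, h}
Tree: B1–B2, B2–B3, B3–B4, B4–B5, B5–B6, B6–B7

The largest bag has 2 vertices, giving width 1; this decomposition certifies tw(G) ≤ 1. Since G has at least one edge (e.g. e–d), it is not an edgeless graph, so tw(G) ≥ 1. The upper and lower bounds meet at 1, so that is the treewidth.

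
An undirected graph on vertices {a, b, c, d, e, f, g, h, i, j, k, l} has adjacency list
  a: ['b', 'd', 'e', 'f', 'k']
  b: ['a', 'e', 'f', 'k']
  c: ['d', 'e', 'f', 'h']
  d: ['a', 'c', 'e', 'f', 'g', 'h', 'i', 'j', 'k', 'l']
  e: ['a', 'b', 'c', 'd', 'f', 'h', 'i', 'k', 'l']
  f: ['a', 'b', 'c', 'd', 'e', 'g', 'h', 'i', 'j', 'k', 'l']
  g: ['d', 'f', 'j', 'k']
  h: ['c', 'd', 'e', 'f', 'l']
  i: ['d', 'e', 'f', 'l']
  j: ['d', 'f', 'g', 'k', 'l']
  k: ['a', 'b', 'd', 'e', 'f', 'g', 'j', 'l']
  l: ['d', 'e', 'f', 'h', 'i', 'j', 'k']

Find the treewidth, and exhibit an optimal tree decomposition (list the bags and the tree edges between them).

Treewidth 4.
One optimal decomposition is:
Bags: B1 = {d, e, f, i, l}  B2 = {d, e, f, k, l}  B3 = {a, d, e, f, k}  B4 = {d, f, j, k, l}  B5 = {d, e, f, h, l}  B6 = {d, f, g, j, k}  B7 = {a, b, e, f, k}  B8 = {c, d, e, f, h}
Tree: B1–B2, B2–B3, B2–B4, B2–B5, B4–B6, B3–B7, B5–B8

Every bag has size at most 5, so the width is 5 − 1 = 4 and tw(G) ≤ 4. On the other hand G contains the 5-clique {d, f, g, j, k}. A clique must lie in a single bag of any decomposition, so no decomposition can have width below 4. The upper and lower bounds meet at 4, so that is the treewidth.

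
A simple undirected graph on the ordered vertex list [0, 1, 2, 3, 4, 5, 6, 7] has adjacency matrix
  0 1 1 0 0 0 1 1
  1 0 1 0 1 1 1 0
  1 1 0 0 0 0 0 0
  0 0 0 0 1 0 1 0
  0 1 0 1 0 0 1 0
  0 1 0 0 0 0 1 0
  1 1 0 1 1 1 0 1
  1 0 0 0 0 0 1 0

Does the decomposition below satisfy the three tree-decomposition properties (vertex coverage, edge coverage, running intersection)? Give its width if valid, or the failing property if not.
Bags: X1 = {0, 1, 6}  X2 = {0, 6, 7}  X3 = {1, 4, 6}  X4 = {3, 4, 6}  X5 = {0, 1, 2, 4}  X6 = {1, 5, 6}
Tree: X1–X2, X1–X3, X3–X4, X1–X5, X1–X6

A tree decomposition must satisfy three properties: every vertex lies in some bag; for every edge, both endpoints lie together in some bag; and for every vertex, the bags containing it form a connected subtree. Here bags containing vertex 4 are not connected in the tree, so the decomposition is invalid.

No — bags containing vertex 4 are not connected in the tree.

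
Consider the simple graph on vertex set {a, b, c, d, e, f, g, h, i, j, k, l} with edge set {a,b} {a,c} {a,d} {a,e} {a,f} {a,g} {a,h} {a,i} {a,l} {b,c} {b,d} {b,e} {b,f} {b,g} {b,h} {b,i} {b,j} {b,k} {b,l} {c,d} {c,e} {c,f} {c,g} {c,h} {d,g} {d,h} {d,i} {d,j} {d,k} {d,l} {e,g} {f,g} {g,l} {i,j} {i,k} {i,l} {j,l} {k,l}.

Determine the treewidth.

4

A width-4 tree decomposition is:
Bags: B1 = {a, b, c, d, g}  B2 = {a, b, d, g, l}  B3 = {a, b, c, d, h}  B4 = {a, b, d, i, l}  B5 = {b, d, i, j, l}  B6 = {b, d, i, k, l}  B7 = {a, b, c, e, g}  B8 = {a, b, c, f, g}
Tree: B1–B2, B1–B3, B2–B4, B4–B5, B4–B6, B1–B7, B7–B8
Every bag has size at most 5, so the width is 5 − 1 = 4 and tw(G) ≤ 4. For the lower bound, the 5 vertices {b, d, i, j, l} are pairwise adjacent, and any tree decomposition puts a clique entirely inside one bag — forcing width ≥ 4. The upper and lower bounds meet at 4, so that is the treewidth.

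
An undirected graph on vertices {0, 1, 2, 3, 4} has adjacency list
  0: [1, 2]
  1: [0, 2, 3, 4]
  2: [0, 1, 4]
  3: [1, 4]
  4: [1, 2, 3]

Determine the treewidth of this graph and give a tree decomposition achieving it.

Each bag holds 3 vertices, so the decomposition has width 2, which upper-bounds the treewidth. Conversely, {0, 1, 2} is a clique of size 3, and the vertices of any clique must share a bag in every tree decomposition; so some bag has ≥ 3 vertices and tw(G) ≥ 2. The upper and lower bounds meet at 2, so that is the treewidth.

Treewidth 2.
Bags: B1 = {1, 2, 4}  B2 = {0, 1, 2}  B3 = {1, 3, 4}
Tree: B1–B2, B1–B3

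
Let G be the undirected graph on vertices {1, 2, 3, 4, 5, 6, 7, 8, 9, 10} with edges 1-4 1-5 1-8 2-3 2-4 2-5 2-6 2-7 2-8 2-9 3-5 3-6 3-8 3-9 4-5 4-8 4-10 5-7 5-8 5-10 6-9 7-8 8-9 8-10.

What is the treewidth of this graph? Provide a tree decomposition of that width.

Every bag has size at most 4, so the width is 4 − 1 = 3 and tw(G) ≤ 3. Conversely, {2, 3, 8, 9} is a clique of size 4, and the vertices of any clique must share a bag in every tree decomposition; so some bag has ≥ 4 vertices and tw(G) ≥ 3. Hence tw(G) = 3 exactly.

Treewidth 3.
Bags: B1 = {2, 3, 5, 8}  B2 = {2, 4, 5, 8}  B3 = {2, 5, 7, 8}  B4 = {1, 4, 5, 8}  B5 = {2, 3, 8, 9}  B6 = {4, 5, 8, 10}  B7 = {2, 3, 6, 9}
Tree: B1–B2, B2–B3, B2–B4, B1–B5, B2–B6, B5–B7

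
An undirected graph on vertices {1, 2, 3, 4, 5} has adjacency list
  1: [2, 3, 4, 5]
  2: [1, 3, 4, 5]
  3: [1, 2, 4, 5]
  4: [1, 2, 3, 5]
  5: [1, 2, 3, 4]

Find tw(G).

A width-4 tree decomposition is:
Bags: B1 = {1, 2, 3, 4, 5}
Tree: (single bag)
A single bag containing all 5 vertices is trivially a valid decomposition of width 4. For the lower bound, the 5 vertices {1, 2, 3, 4, 5} are pairwise adjacent, and any tree decomposition puts a clique entirely inside one bag — forcing width ≥ 4. The upper and lower bounds meet at 4, so that is the treewidth.

4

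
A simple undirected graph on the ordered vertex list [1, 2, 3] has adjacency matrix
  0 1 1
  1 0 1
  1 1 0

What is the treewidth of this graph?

2

A width-2 tree decomposition is:
Bags: B1 = {1, 2, 3}
Tree: (single bag)
A single bag containing all 3 vertices is trivially a valid decomposition of width 2. On the other hand G contains the 3-clique {1, 2, 3}. A clique must lie in a single bag of any decomposition, so no decomposition can have width below 2. Therefore the treewidth is 2.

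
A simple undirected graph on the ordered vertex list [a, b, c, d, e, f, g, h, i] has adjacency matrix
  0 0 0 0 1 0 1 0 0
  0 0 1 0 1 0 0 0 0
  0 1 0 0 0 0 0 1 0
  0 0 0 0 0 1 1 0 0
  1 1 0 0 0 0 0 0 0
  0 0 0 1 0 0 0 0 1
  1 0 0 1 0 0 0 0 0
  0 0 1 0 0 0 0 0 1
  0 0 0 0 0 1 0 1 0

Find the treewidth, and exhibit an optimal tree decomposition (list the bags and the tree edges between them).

Treewidth 2.
One optimal decomposition is:
Bags: B1 = {d, f, g}  B2 = {f, g, i}  B3 = {g, h, i}  B4 = {c, g, h}  B5 = {b, c, g}  B6 = {b, e, g}  B7 = {a, e, g}
Tree: B1–B2, B2–B3, B3–B4, B4–B5, B5–B6, B6–B7

Each bag holds 3 vertices, so the decomposition has width 2, which upper-bounds the treewidth. Since g–d–f–i–h–c–b–e–a–g is a cycle in G, G is not acyclic. Forests are exactly the graphs of treewidth ≤ 1, so tw(G) ≥ 2. Combining the bounds, tw(G) = 2.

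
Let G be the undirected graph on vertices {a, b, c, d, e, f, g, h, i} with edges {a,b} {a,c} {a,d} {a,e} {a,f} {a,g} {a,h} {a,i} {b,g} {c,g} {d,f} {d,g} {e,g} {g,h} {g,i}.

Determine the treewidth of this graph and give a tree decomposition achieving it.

The largest bag has 3 vertices, giving width 2; this decomposition certifies tw(G) ≤ 2. On the other hand G contains the 3-clique {a, d, g}. A clique must lie in a single bag of any decomposition, so no decomposition can have width below 2. Hence tw(G) = 2 exactly.

Treewidth 2.
Bags: B1 = {a, d, g}  B2 = {a, g, h}  B3 = {a, b, g}  B4 = {a, c, g}  B5 = {a, d, f}  B6 = {a, g, i}  B7 = {a, e, g}
Tree: B1–B2, B1–B3, B2–B4, B1–B5, B3–B6, B2–B7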